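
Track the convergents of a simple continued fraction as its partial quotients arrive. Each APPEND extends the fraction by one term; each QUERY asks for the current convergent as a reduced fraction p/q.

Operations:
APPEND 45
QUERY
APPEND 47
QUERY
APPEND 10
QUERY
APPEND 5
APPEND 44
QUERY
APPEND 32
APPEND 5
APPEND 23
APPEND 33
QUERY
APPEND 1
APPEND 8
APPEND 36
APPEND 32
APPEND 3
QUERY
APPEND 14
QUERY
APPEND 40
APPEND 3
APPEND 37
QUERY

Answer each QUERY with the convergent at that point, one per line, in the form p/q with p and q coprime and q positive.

APPEND 45: p_0 = 45·1 + 0 = 45, q_0 = 45·0 + 1 = 1 → 45/1
APPEND 47: p_1 = 47·45 + 1 = 2116, q_1 = 47·1 + 0 = 47 → 2116/47
APPEND 10: p_2 = 10·2116 + 45 = 21205, q_2 = 10·47 + 1 = 471 → 21205/471
APPEND 5: p_3 = 5·21205 + 2116 = 108141, q_3 = 5·471 + 47 = 2402 → 108141/2402
APPEND 44: p_4 = 44·108141 + 21205 = 4779409, q_4 = 44·2402 + 471 = 106159 → 4779409/106159
APPEND 32: p_5 = 32·4779409 + 108141 = 153049229, q_5 = 32·106159 + 2402 = 3399490 → 153049229/3399490
APPEND 5: p_6 = 5·153049229 + 4779409 = 770025554, q_6 = 5·3399490 + 106159 = 17103609 → 770025554/17103609
APPEND 23: p_7 = 23·770025554 + 153049229 = 17863636971, q_7 = 23·17103609 + 3399490 = 396782497 → 17863636971/396782497
APPEND 33: p_8 = 33·17863636971 + 770025554 = 590270045597, q_8 = 33·396782497 + 17103609 = 13110926010 → 590270045597/13110926010
APPEND 1: p_9 = 1·590270045597 + 17863636971 = 608133682568, q_9 = 1·13110926010 + 396782497 = 13507708507 → 608133682568/13507708507
APPEND 8: p_10 = 8·608133682568 + 590270045597 = 5455339506141, q_10 = 8·13507708507 + 13110926010 = 121172594066 → 5455339506141/121172594066
APPEND 36: p_11 = 36·5455339506141 + 608133682568 = 197000355903644, q_11 = 36·121172594066 + 13507708507 = 4375721094883 → 197000355903644/4375721094883
APPEND 32: p_12 = 32·197000355903644 + 5455339506141 = 6309466728422749, q_12 = 32·4375721094883 + 121172594066 = 140144247630322 → 6309466728422749/140144247630322
APPEND 3: p_13 = 3·6309466728422749 + 197000355903644 = 19125400541171891, q_13 = 3·140144247630322 + 4375721094883 = 424808463985849 → 19125400541171891/424808463985849
APPEND 14: p_14 = 14·19125400541171891 + 6309466728422749 = 274065074304829223, q_14 = 14·424808463985849 + 140144247630322 = 6087462743432208 → 274065074304829223/6087462743432208
APPEND 40: p_15 = 40·274065074304829223 + 19125400541171891 = 10981728372734340811, q_15 = 40·6087462743432208 + 424808463985849 = 243923318201274169 → 10981728372734340811/243923318201274169
APPEND 3: p_16 = 3·10981728372734340811 + 274065074304829223 = 33219250192507851656, q_16 = 3·243923318201274169 + 6087462743432208 = 737857417347254715 → 33219250192507851656/737857417347254715
APPEND 37: p_17 = 37·33219250192507851656 + 10981728372734340811 = 1240093985495524852083, q_17 = 37·737857417347254715 + 243923318201274169 = 27544647760049698624 → 1240093985495524852083/27544647760049698624

45/1
2116/47
21205/471
4779409/106159
590270045597/13110926010
19125400541171891/424808463985849
274065074304829223/6087462743432208
1240093985495524852083/27544647760049698624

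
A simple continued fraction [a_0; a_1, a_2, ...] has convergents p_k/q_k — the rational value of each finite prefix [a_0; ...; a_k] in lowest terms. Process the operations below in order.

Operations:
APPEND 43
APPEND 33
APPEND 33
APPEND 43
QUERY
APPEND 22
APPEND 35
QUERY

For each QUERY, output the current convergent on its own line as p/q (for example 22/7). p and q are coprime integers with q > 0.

2018249/46903
1557711584/36200363

APPEND 43: p_0 = 43·1 + 0 = 43, q_0 = 43·0 + 1 = 1 → 43/1
APPEND 33: p_1 = 33·43 + 1 = 1420, q_1 = 33·1 + 0 = 33 → 1420/33
APPEND 33: p_2 = 33·1420 + 43 = 46903, q_2 = 33·33 + 1 = 1090 → 46903/1090
APPEND 43: p_3 = 43·46903 + 1420 = 2018249, q_3 = 43·1090 + 33 = 46903 → 2018249/46903
APPEND 22: p_4 = 22·2018249 + 46903 = 44448381, q_4 = 22·46903 + 1090 = 1032956 → 44448381/1032956
APPEND 35: p_5 = 35·44448381 + 2018249 = 1557711584, q_5 = 35·1032956 + 46903 = 36200363 → 1557711584/36200363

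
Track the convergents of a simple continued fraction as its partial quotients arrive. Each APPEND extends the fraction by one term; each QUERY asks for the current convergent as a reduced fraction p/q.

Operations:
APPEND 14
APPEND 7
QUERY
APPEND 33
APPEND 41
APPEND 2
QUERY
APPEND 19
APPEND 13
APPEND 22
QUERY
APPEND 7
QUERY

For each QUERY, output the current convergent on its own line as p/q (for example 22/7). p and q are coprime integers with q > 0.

99/7
272521/19270
1530688415/108235203
10784154173/762549128

APPEND 14: p_0 = 14·1 + 0 = 14, q_0 = 14·0 + 1 = 1 → 14/1
APPEND 7: p_1 = 7·14 + 1 = 99, q_1 = 7·1 + 0 = 7 → 99/7
APPEND 33: p_2 = 33·99 + 14 = 3281, q_2 = 33·7 + 1 = 232 → 3281/232
APPEND 41: p_3 = 41·3281 + 99 = 134620, q_3 = 41·232 + 7 = 9519 → 134620/9519
APPEND 2: p_4 = 2·134620 + 3281 = 272521, q_4 = 2·9519 + 232 = 19270 → 272521/19270
APPEND 19: p_5 = 19·272521 + 134620 = 5312519, q_5 = 19·19270 + 9519 = 375649 → 5312519/375649
APPEND 13: p_6 = 13·5312519 + 272521 = 69335268, q_6 = 13·375649 + 19270 = 4902707 → 69335268/4902707
APPEND 22: p_7 = 22·69335268 + 5312519 = 1530688415, q_7 = 22·4902707 + 375649 = 108235203 → 1530688415/108235203
APPEND 7: p_8 = 7·1530688415 + 69335268 = 10784154173, q_8 = 7·108235203 + 4902707 = 762549128 → 10784154173/762549128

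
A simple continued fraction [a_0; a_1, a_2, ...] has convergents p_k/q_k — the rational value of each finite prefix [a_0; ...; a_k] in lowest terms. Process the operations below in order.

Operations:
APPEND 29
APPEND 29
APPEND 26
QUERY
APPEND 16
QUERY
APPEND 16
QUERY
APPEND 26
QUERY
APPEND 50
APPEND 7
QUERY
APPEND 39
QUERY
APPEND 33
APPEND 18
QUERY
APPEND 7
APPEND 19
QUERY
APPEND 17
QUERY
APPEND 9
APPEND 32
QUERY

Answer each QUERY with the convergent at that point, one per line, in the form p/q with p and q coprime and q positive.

21921/755
351578/12109
5647169/194499
147177972/5069083
51698998355/1780609626
2023625481614/69697424063
1204987743530720/41502018290753
162738153091057203/5605004567431297
2775050348092579108/95577893569971025
807197171497669192708/27801371387879427729

APPEND 29: p_0 = 29·1 + 0 = 29, q_0 = 29·0 + 1 = 1 → 29/1
APPEND 29: p_1 = 29·29 + 1 = 842, q_1 = 29·1 + 0 = 29 → 842/29
APPEND 26: p_2 = 26·842 + 29 = 21921, q_2 = 26·29 + 1 = 755 → 21921/755
APPEND 16: p_3 = 16·21921 + 842 = 351578, q_3 = 16·755 + 29 = 12109 → 351578/12109
APPEND 16: p_4 = 16·351578 + 21921 = 5647169, q_4 = 16·12109 + 755 = 194499 → 5647169/194499
APPEND 26: p_5 = 26·5647169 + 351578 = 147177972, q_5 = 26·194499 + 12109 = 5069083 → 147177972/5069083
APPEND 50: p_6 = 50·147177972 + 5647169 = 7364545769, q_6 = 50·5069083 + 194499 = 253648649 → 7364545769/253648649
APPEND 7: p_7 = 7·7364545769 + 147177972 = 51698998355, q_7 = 7·253648649 + 5069083 = 1780609626 → 51698998355/1780609626
APPEND 39: p_8 = 39·51698998355 + 7364545769 = 2023625481614, q_8 = 39·1780609626 + 253648649 = 69697424063 → 2023625481614/69697424063
APPEND 33: p_9 = 33·2023625481614 + 51698998355 = 66831339891617, q_9 = 33·69697424063 + 1780609626 = 2301795603705 → 66831339891617/2301795603705
APPEND 18: p_10 = 18·66831339891617 + 2023625481614 = 1204987743530720, q_10 = 18·2301795603705 + 69697424063 = 41502018290753 → 1204987743530720/41502018290753
APPEND 7: p_11 = 7·1204987743530720 + 66831339891617 = 8501745544606657, q_11 = 7·41502018290753 + 2301795603705 = 292815923638976 → 8501745544606657/292815923638976
APPEND 19: p_12 = 19·8501745544606657 + 1204987743530720 = 162738153091057203, q_12 = 19·292815923638976 + 41502018290753 = 5605004567431297 → 162738153091057203/5605004567431297
APPEND 17: p_13 = 17·162738153091057203 + 8501745544606657 = 2775050348092579108, q_13 = 17·5605004567431297 + 292815923638976 = 95577893569971025 → 2775050348092579108/95577893569971025
APPEND 9: p_14 = 9·2775050348092579108 + 162738153091057203 = 25138191285924269175, q_14 = 9·95577893569971025 + 5605004567431297 = 865806046697170522 → 25138191285924269175/865806046697170522
APPEND 32: p_15 = 32·25138191285924269175 + 2775050348092579108 = 807197171497669192708, q_15 = 32·865806046697170522 + 95577893569971025 = 27801371387879427729 → 807197171497669192708/27801371387879427729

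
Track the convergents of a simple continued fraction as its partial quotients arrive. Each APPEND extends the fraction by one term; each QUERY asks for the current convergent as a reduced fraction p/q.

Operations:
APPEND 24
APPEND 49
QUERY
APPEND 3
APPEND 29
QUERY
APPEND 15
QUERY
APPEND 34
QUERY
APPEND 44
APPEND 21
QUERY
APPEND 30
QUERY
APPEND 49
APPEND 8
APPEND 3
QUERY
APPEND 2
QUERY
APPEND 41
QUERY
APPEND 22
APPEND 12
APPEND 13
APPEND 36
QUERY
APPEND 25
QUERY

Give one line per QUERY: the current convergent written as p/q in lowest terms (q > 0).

1177/49
104272/4341
1567635/65263
53403862/2223283
49431492685/2057907298
1485296118113/61835108655
1825179420359889/75984961110790
4234475667079667/176287583181379
175438681770626236/7303775871547329
21967328070002956954060/914532867556664599989
549792112472452416519431/22888671557013829065871

APPEND 24: p_0 = 24·1 + 0 = 24, q_0 = 24·0 + 1 = 1 → 24/1
APPEND 49: p_1 = 49·24 + 1 = 1177, q_1 = 49·1 + 0 = 49 → 1177/49
APPEND 3: p_2 = 3·1177 + 24 = 3555, q_2 = 3·49 + 1 = 148 → 3555/148
APPEND 29: p_3 = 29·3555 + 1177 = 104272, q_3 = 29·148 + 49 = 4341 → 104272/4341
APPEND 15: p_4 = 15·104272 + 3555 = 1567635, q_4 = 15·4341 + 148 = 65263 → 1567635/65263
APPEND 34: p_5 = 34·1567635 + 104272 = 53403862, q_5 = 34·65263 + 4341 = 2223283 → 53403862/2223283
APPEND 44: p_6 = 44·53403862 + 1567635 = 2351337563, q_6 = 44·2223283 + 65263 = 97889715 → 2351337563/97889715
APPEND 21: p_7 = 21·2351337563 + 53403862 = 49431492685, q_7 = 21·97889715 + 2223283 = 2057907298 → 49431492685/2057907298
APPEND 30: p_8 = 30·49431492685 + 2351337563 = 1485296118113, q_8 = 30·2057907298 + 97889715 = 61835108655 → 1485296118113/61835108655
APPEND 49: p_9 = 49·1485296118113 + 49431492685 = 72828941280222, q_9 = 49·61835108655 + 2057907298 = 3031978231393 → 72828941280222/3031978231393
APPEND 8: p_10 = 8·72828941280222 + 1485296118113 = 584116826359889, q_10 = 8·3031978231393 + 61835108655 = 24317660959799 → 584116826359889/24317660959799
APPEND 3: p_11 = 3·584116826359889 + 72828941280222 = 1825179420359889, q_11 = 3·24317660959799 + 3031978231393 = 75984961110790 → 1825179420359889/75984961110790
APPEND 2: p_12 = 2·1825179420359889 + 584116826359889 = 4234475667079667, q_12 = 2·75984961110790 + 24317660959799 = 176287583181379 → 4234475667079667/176287583181379
APPEND 41: p_13 = 41·4234475667079667 + 1825179420359889 = 175438681770626236, q_13 = 41·176287583181379 + 75984961110790 = 7303775871547329 → 175438681770626236/7303775871547329
APPEND 22: p_14 = 22·175438681770626236 + 4234475667079667 = 3863885474620856859, q_14 = 22·7303775871547329 + 176287583181379 = 160859356757222617 → 3863885474620856859/160859356757222617
APPEND 12: p_15 = 12·3863885474620856859 + 175438681770626236 = 46542064377220908544, q_15 = 12·160859356757222617 + 7303775871547329 = 1937616056958218733 → 46542064377220908544/1937616056958218733
APPEND 13: p_16 = 13·46542064377220908544 + 3863885474620856859 = 608910722378492667931, q_16 = 13·1937616056958218733 + 160859356757222617 = 25349868097214066146 → 608910722378492667931/25349868097214066146
APPEND 36: p_17 = 36·608910722378492667931 + 46542064377220908544 = 21967328070002956954060, q_17 = 36·25349868097214066146 + 1937616056958218733 = 914532867556664599989 → 21967328070002956954060/914532867556664599989
APPEND 25: p_18 = 25·21967328070002956954060 + 608910722378492667931 = 549792112472452416519431, q_18 = 25·914532867556664599989 + 25349868097214066146 = 22888671557013829065871 → 549792112472452416519431/22888671557013829065871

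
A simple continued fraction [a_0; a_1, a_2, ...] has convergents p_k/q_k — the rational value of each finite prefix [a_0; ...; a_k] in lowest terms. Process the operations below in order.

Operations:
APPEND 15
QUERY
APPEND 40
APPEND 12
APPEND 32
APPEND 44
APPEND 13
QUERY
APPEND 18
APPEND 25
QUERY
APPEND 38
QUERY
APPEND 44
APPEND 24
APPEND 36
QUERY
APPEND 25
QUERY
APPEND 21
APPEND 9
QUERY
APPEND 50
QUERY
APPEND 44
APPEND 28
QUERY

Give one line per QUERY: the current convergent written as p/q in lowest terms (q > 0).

APPEND 15: p_0 = 15·1 + 0 = 15, q_0 = 15·0 + 1 = 1 → 15/1
APPEND 40: p_1 = 40·15 + 1 = 601, q_1 = 40·1 + 0 = 40 → 601/40
APPEND 12: p_2 = 12·601 + 15 = 7227, q_2 = 12·40 + 1 = 481 → 7227/481
APPEND 32: p_3 = 32·7227 + 601 = 231865, q_3 = 32·481 + 40 = 15432 → 231865/15432
APPEND 44: p_4 = 44·231865 + 7227 = 10209287, q_4 = 44·15432 + 481 = 679489 → 10209287/679489
APPEND 13: p_5 = 13·10209287 + 231865 = 132952596, q_5 = 13·679489 + 15432 = 8848789 → 132952596/8848789
APPEND 18: p_6 = 18·132952596 + 10209287 = 2403356015, q_6 = 18·8848789 + 679489 = 159957691 → 2403356015/159957691
APPEND 25: p_7 = 25·2403356015 + 132952596 = 60216852971, q_7 = 25·159957691 + 8848789 = 4007791064 → 60216852971/4007791064
APPEND 38: p_8 = 38·60216852971 + 2403356015 = 2290643768913, q_8 = 38·4007791064 + 159957691 = 152456018123 → 2290643768913/152456018123
APPEND 44: p_9 = 44·2290643768913 + 60216852971 = 100848542685143, q_9 = 44·152456018123 + 4007791064 = 6712072588476 → 100848542685143/6712072588476
APPEND 24: p_10 = 24·100848542685143 + 2290643768913 = 2422655668212345, q_10 = 24·6712072588476 + 152456018123 = 161242198141547 → 2422655668212345/161242198141547
APPEND 36: p_11 = 36·2422655668212345 + 100848542685143 = 87316452598329563, q_11 = 36·161242198141547 + 6712072588476 = 5811431205684168 → 87316452598329563/5811431205684168
APPEND 25: p_12 = 25·87316452598329563 + 2422655668212345 = 2185333970626451420, q_12 = 25·5811431205684168 + 161242198141547 = 145447022340245747 → 2185333970626451420/145447022340245747
APPEND 21: p_13 = 21·2185333970626451420 + 87316452598329563 = 45979329835753809383, q_13 = 21·145447022340245747 + 5811431205684168 = 3060198900350844855 → 45979329835753809383/3060198900350844855
APPEND 9: p_14 = 9·45979329835753809383 + 2185333970626451420 = 415999302492410735867, q_14 = 9·3060198900350844855 + 145447022340245747 = 27687237125497849442 → 415999302492410735867/27687237125497849442
APPEND 50: p_15 = 50·415999302492410735867 + 45979329835753809383 = 20845944454456290602733, q_15 = 50·27687237125497849442 + 3060198900350844855 = 1387422055175243316955 → 20845944454456290602733/1387422055175243316955
APPEND 44: p_16 = 44·20845944454456290602733 + 415999302492410735867 = 917637555298569197256119, q_16 = 44·1387422055175243316955 + 27687237125497849442 = 61074257664836203795462 → 917637555298569197256119/61074257664836203795462
APPEND 28: p_17 = 28·917637555298569197256119 + 20845944454456290602733 = 25714697492814393813774065, q_17 = 28·61074257664836203795462 + 1387422055175243316955 = 1711466636670588949589891 → 25714697492814393813774065/1711466636670588949589891

15/1
132952596/8848789
60216852971/4007791064
2290643768913/152456018123
87316452598329563/5811431205684168
2185333970626451420/145447022340245747
415999302492410735867/27687237125497849442
20845944454456290602733/1387422055175243316955
25714697492814393813774065/1711466636670588949589891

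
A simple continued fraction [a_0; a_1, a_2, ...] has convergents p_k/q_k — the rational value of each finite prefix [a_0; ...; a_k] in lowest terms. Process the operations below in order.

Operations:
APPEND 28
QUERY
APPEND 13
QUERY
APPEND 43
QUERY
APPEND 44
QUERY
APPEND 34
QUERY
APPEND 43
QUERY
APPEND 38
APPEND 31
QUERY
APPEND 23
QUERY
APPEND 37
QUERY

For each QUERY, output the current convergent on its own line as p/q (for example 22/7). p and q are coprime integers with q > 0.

28/1
365/13
15723/560
692177/24653
23549741/838762
1013331040/36091419
1195447338131/42577784623
27533818906274/980661359013
1019946746870269/36327048068104

APPEND 28: p_0 = 28·1 + 0 = 28, q_0 = 28·0 + 1 = 1 → 28/1
APPEND 13: p_1 = 13·28 + 1 = 365, q_1 = 13·1 + 0 = 13 → 365/13
APPEND 43: p_2 = 43·365 + 28 = 15723, q_2 = 43·13 + 1 = 560 → 15723/560
APPEND 44: p_3 = 44·15723 + 365 = 692177, q_3 = 44·560 + 13 = 24653 → 692177/24653
APPEND 34: p_4 = 34·692177 + 15723 = 23549741, q_4 = 34·24653 + 560 = 838762 → 23549741/838762
APPEND 43: p_5 = 43·23549741 + 692177 = 1013331040, q_5 = 43·838762 + 24653 = 36091419 → 1013331040/36091419
APPEND 38: p_6 = 38·1013331040 + 23549741 = 38530129261, q_6 = 38·36091419 + 838762 = 1372312684 → 38530129261/1372312684
APPEND 31: p_7 = 31·38530129261 + 1013331040 = 1195447338131, q_7 = 31·1372312684 + 36091419 = 42577784623 → 1195447338131/42577784623
APPEND 23: p_8 = 23·1195447338131 + 38530129261 = 27533818906274, q_8 = 23·42577784623 + 1372312684 = 980661359013 → 27533818906274/980661359013
APPEND 37: p_9 = 37·27533818906274 + 1195447338131 = 1019946746870269, q_9 = 37·980661359013 + 42577784623 = 36327048068104 → 1019946746870269/36327048068104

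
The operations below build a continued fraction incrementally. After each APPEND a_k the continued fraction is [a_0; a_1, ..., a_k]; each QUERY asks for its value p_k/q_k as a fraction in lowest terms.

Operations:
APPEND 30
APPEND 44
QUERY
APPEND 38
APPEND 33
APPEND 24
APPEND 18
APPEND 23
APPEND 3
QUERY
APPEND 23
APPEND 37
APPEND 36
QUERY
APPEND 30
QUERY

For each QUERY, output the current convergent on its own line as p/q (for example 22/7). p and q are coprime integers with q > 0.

APPEND 30: p_0 = 30·1 + 0 = 30, q_0 = 30·0 + 1 = 1 → 30/1
APPEND 44: p_1 = 44·30 + 1 = 1321, q_1 = 44·1 + 0 = 44 → 1321/44
APPEND 38: p_2 = 38·1321 + 30 = 50228, q_2 = 38·44 + 1 = 1673 → 50228/1673
APPEND 33: p_3 = 33·50228 + 1321 = 1658845, q_3 = 33·1673 + 44 = 55253 → 1658845/55253
APPEND 24: p_4 = 24·1658845 + 50228 = 39862508, q_4 = 24·55253 + 1673 = 1327745 → 39862508/1327745
APPEND 18: p_5 = 18·39862508 + 1658845 = 719183989, q_5 = 18·1327745 + 55253 = 23954663 → 719183989/23954663
APPEND 23: p_6 = 23·719183989 + 39862508 = 16581094255, q_6 = 23·23954663 + 1327745 = 552284994 → 16581094255/552284994
APPEND 3: p_7 = 3·16581094255 + 719183989 = 50462466754, q_7 = 3·552284994 + 23954663 = 1680809645 → 50462466754/1680809645
APPEND 23: p_8 = 23·50462466754 + 16581094255 = 1177217829597, q_8 = 23·1680809645 + 552284994 = 39210906829 → 1177217829597/39210906829
APPEND 37: p_9 = 37·1177217829597 + 50462466754 = 43607522161843, q_9 = 37·39210906829 + 1680809645 = 1452484362318 → 43607522161843/1452484362318
APPEND 36: p_10 = 36·43607522161843 + 1177217829597 = 1571048015655945, q_10 = 36·1452484362318 + 39210906829 = 52328647950277 → 1571048015655945/52328647950277
APPEND 30: p_11 = 30·1571048015655945 + 43607522161843 = 47175047991840193, q_11 = 30·52328647950277 + 1452484362318 = 1571311922870628 → 47175047991840193/1571311922870628

1321/44
50462466754/1680809645
1571048015655945/52328647950277
47175047991840193/1571311922870628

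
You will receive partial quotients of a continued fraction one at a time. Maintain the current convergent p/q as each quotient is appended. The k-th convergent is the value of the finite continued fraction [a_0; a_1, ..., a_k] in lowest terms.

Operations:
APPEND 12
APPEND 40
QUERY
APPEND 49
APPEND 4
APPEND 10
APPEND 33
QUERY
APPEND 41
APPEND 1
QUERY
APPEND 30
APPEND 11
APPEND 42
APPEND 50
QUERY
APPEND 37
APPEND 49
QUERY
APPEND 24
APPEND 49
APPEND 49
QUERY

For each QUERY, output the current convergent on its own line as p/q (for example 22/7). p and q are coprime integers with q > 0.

APPEND 12: p_0 = 12·1 + 0 = 12, q_0 = 12·0 + 1 = 1 → 12/1
APPEND 40: p_1 = 40·12 + 1 = 481, q_1 = 40·1 + 0 = 40 → 481/40
APPEND 49: p_2 = 49·481 + 12 = 23581, q_2 = 49·40 + 1 = 1961 → 23581/1961
APPEND 4: p_3 = 4·23581 + 481 = 94805, q_3 = 4·1961 + 40 = 7884 → 94805/7884
APPEND 10: p_4 = 10·94805 + 23581 = 971631, q_4 = 10·7884 + 1961 = 80801 → 971631/80801
APPEND 33: p_5 = 33·971631 + 94805 = 32158628, q_5 = 33·80801 + 7884 = 2674317 → 32158628/2674317
APPEND 41: p_6 = 41·32158628 + 971631 = 1319475379, q_6 = 41·2674317 + 80801 = 109727798 → 1319475379/109727798
APPEND 1: p_7 = 1·1319475379 + 32158628 = 1351634007, q_7 = 1·109727798 + 2674317 = 112402115 → 1351634007/112402115
APPEND 30: p_8 = 30·1351634007 + 1319475379 = 41868495589, q_8 = 30·112402115 + 109727798 = 3481791248 → 41868495589/3481791248
APPEND 11: p_9 = 11·41868495589 + 1351634007 = 461905085486, q_9 = 11·3481791248 + 112402115 = 38412105843 → 461905085486/38412105843
APPEND 42: p_10 = 42·461905085486 + 41868495589 = 19441882086001, q_10 = 42·38412105843 + 3481791248 = 1616790236654 → 19441882086001/1616790236654
APPEND 50: p_11 = 50·19441882086001 + 461905085486 = 972556009385536, q_11 = 50·1616790236654 + 38412105843 = 80877923938543 → 972556009385536/80877923938543
APPEND 37: p_12 = 37·972556009385536 + 19441882086001 = 36004014229350833, q_12 = 37·80877923938543 + 1616790236654 = 2994099975962745 → 36004014229350833/2994099975962745
APPEND 49: p_13 = 49·36004014229350833 + 972556009385536 = 1765169253247576353, q_13 = 49·2994099975962745 + 80877923938543 = 146791776746113048 → 1765169253247576353/146791776746113048
APPEND 24: p_14 = 24·1765169253247576353 + 36004014229350833 = 42400066092171183305, q_14 = 24·146791776746113048 + 2994099975962745 = 3525996741882675897 → 42400066092171183305/3525996741882675897
APPEND 49: p_15 = 49·42400066092171183305 + 1765169253247576353 = 2079368407769635558298, q_15 = 49·3525996741882675897 + 146791776746113048 = 172920632128997232001 → 2079368407769635558298/172920632128997232001
APPEND 49: p_16 = 49·2079368407769635558298 + 42400066092171183305 = 101931452046804313539907, q_16 = 49·172920632128997232001 + 3525996741882675897 = 8476636971062747043946 → 101931452046804313539907/8476636971062747043946

481/40
32158628/2674317
1351634007/112402115
972556009385536/80877923938543
1765169253247576353/146791776746113048
101931452046804313539907/8476636971062747043946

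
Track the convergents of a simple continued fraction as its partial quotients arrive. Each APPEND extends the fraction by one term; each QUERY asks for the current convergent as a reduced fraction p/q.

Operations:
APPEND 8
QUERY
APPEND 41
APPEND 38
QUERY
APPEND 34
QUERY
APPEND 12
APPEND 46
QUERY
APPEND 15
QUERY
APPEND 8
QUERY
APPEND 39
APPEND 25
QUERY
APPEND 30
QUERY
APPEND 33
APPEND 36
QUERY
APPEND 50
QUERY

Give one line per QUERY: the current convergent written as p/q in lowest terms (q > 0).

APPEND 8: p_0 = 8·1 + 0 = 8, q_0 = 8·0 + 1 = 1 → 8/1
APPEND 41: p_1 = 41·8 + 1 = 329, q_1 = 41·1 + 0 = 41 → 329/41
APPEND 38: p_2 = 38·329 + 8 = 12510, q_2 = 38·41 + 1 = 1559 → 12510/1559
APPEND 34: p_3 = 34·12510 + 329 = 425669, q_3 = 34·1559 + 41 = 53047 → 425669/53047
APPEND 12: p_4 = 12·425669 + 12510 = 5120538, q_4 = 12·53047 + 1559 = 638123 → 5120538/638123
APPEND 46: p_5 = 46·5120538 + 425669 = 235970417, q_5 = 46·638123 + 53047 = 29406705 → 235970417/29406705
APPEND 15: p_6 = 15·235970417 + 5120538 = 3544676793, q_6 = 15·29406705 + 638123 = 441738698 → 3544676793/441738698
APPEND 8: p_7 = 8·3544676793 + 235970417 = 28593384761, q_7 = 8·441738698 + 29406705 = 3563316289 → 28593384761/3563316289
APPEND 39: p_8 = 39·28593384761 + 3544676793 = 1118686682472, q_8 = 39·3563316289 + 441738698 = 139411073969 → 1118686682472/139411073969
APPEND 25: p_9 = 25·1118686682472 + 28593384761 = 27995760446561, q_9 = 25·139411073969 + 3563316289 = 3488840165514 → 27995760446561/3488840165514
APPEND 30: p_10 = 30·27995760446561 + 1118686682472 = 840991500079302, q_10 = 30·3488840165514 + 139411073969 = 104804616039389 → 840991500079302/104804616039389
APPEND 33: p_11 = 33·840991500079302 + 27995760446561 = 27780715263063527, q_11 = 33·104804616039389 + 3488840165514 = 3462041169465351 → 27780715263063527/3462041169465351
APPEND 36: p_12 = 36·27780715263063527 + 840991500079302 = 1000946740970366274, q_12 = 36·3462041169465351 + 104804616039389 = 124738286716792025 → 1000946740970366274/124738286716792025
APPEND 50: p_13 = 50·1000946740970366274 + 27780715263063527 = 50075117763781377227, q_13 = 50·124738286716792025 + 3462041169465351 = 6240376377009066601 → 50075117763781377227/6240376377009066601

8/1
12510/1559
425669/53047
235970417/29406705
3544676793/441738698
28593384761/3563316289
27995760446561/3488840165514
840991500079302/104804616039389
1000946740970366274/124738286716792025
50075117763781377227/6240376377009066601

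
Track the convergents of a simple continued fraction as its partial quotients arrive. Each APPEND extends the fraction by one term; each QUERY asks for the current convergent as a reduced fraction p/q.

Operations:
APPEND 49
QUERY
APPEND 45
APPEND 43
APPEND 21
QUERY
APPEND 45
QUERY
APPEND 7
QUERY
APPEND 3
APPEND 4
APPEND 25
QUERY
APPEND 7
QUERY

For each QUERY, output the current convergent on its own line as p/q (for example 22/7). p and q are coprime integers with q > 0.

49/1
1995253/40701
89881292/1833481
631164297/12875068
216099899908/4408203885
1521263960385/31032137003

APPEND 49: p_0 = 49·1 + 0 = 49, q_0 = 49·0 + 1 = 1 → 49/1
APPEND 45: p_1 = 45·49 + 1 = 2206, q_1 = 45·1 + 0 = 45 → 2206/45
APPEND 43: p_2 = 43·2206 + 49 = 94907, q_2 = 43·45 + 1 = 1936 → 94907/1936
APPEND 21: p_3 = 21·94907 + 2206 = 1995253, q_3 = 21·1936 + 45 = 40701 → 1995253/40701
APPEND 45: p_4 = 45·1995253 + 94907 = 89881292, q_4 = 45·40701 + 1936 = 1833481 → 89881292/1833481
APPEND 7: p_5 = 7·89881292 + 1995253 = 631164297, q_5 = 7·1833481 + 40701 = 12875068 → 631164297/12875068
APPEND 3: p_6 = 3·631164297 + 89881292 = 1983374183, q_6 = 3·12875068 + 1833481 = 40458685 → 1983374183/40458685
APPEND 4: p_7 = 4·1983374183 + 631164297 = 8564661029, q_7 = 4·40458685 + 12875068 = 174709808 → 8564661029/174709808
APPEND 25: p_8 = 25·8564661029 + 1983374183 = 216099899908, q_8 = 25·174709808 + 40458685 = 4408203885 → 216099899908/4408203885
APPEND 7: p_9 = 7·216099899908 + 8564661029 = 1521263960385, q_9 = 7·4408203885 + 174709808 = 31032137003 → 1521263960385/31032137003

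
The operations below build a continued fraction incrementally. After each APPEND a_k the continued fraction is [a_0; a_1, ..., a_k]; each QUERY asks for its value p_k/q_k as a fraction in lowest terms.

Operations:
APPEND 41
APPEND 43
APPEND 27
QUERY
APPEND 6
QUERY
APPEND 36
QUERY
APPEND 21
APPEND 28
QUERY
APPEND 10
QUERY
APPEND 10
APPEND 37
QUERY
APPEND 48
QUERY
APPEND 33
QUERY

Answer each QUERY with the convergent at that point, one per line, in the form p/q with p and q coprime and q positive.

APPEND 41: p_0 = 41·1 + 0 = 41, q_0 = 41·0 + 1 = 1 → 41/1
APPEND 43: p_1 = 43·41 + 1 = 1764, q_1 = 43·1 + 0 = 43 → 1764/43
APPEND 27: p_2 = 27·1764 + 41 = 47669, q_2 = 27·43 + 1 = 1162 → 47669/1162
APPEND 6: p_3 = 6·47669 + 1764 = 287778, q_3 = 6·1162 + 43 = 7015 → 287778/7015
APPEND 36: p_4 = 36·287778 + 47669 = 10407677, q_4 = 36·7015 + 1162 = 253702 → 10407677/253702
APPEND 21: p_5 = 21·10407677 + 287778 = 218848995, q_5 = 21·253702 + 7015 = 5334757 → 218848995/5334757
APPEND 28: p_6 = 28·218848995 + 10407677 = 6138179537, q_6 = 28·5334757 + 253702 = 149626898 → 6138179537/149626898
APPEND 10: p_7 = 10·6138179537 + 218848995 = 61600644365, q_7 = 10·149626898 + 5334757 = 1501603737 → 61600644365/1501603737
APPEND 10: p_8 = 10·61600644365 + 6138179537 = 622144623187, q_8 = 10·1501603737 + 149626898 = 15165664268 → 622144623187/15165664268
APPEND 37: p_9 = 37·622144623187 + 61600644365 = 23080951702284, q_9 = 37·15165664268 + 1501603737 = 562631181653 → 23080951702284/562631181653
APPEND 48: p_10 = 48·23080951702284 + 622144623187 = 1108507826332819, q_10 = 48·562631181653 + 15165664268 = 27021462383612 → 1108507826332819/27021462383612
APPEND 33: p_11 = 33·1108507826332819 + 23080951702284 = 36603839220685311, q_11 = 33·27021462383612 + 562631181653 = 892270889840849 → 36603839220685311/892270889840849

47669/1162
287778/7015
10407677/253702
6138179537/149626898
61600644365/1501603737
23080951702284/562631181653
1108507826332819/27021462383612
36603839220685311/892270889840849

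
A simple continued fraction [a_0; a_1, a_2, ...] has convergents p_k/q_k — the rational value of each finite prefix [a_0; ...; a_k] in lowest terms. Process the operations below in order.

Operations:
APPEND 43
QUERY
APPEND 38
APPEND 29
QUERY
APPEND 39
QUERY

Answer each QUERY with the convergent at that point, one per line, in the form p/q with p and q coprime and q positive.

APPEND 43: p_0 = 43·1 + 0 = 43, q_0 = 43·0 + 1 = 1 → 43/1
APPEND 38: p_1 = 38·43 + 1 = 1635, q_1 = 38·1 + 0 = 38 → 1635/38
APPEND 29: p_2 = 29·1635 + 43 = 47458, q_2 = 29·38 + 1 = 1103 → 47458/1103
APPEND 39: p_3 = 39·47458 + 1635 = 1852497, q_3 = 39·1103 + 38 = 43055 → 1852497/43055

43/1
47458/1103
1852497/43055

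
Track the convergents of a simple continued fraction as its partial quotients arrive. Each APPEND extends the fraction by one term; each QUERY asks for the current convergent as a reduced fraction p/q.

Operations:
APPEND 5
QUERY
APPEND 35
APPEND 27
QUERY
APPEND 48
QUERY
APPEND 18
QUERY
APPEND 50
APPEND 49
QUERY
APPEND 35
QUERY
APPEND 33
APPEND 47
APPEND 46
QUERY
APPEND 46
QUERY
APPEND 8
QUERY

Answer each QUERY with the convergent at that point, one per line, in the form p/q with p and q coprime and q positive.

APPEND 5: p_0 = 5·1 + 0 = 5, q_0 = 5·0 + 1 = 1 → 5/1
APPEND 35: p_1 = 35·5 + 1 = 176, q_1 = 35·1 + 0 = 35 → 176/35
APPEND 27: p_2 = 27·176 + 5 = 4757, q_2 = 27·35 + 1 = 946 → 4757/946
APPEND 48: p_3 = 48·4757 + 176 = 228512, q_3 = 48·946 + 35 = 45443 → 228512/45443
APPEND 18: p_4 = 18·228512 + 4757 = 4117973, q_4 = 18·45443 + 946 = 818920 → 4117973/818920
APPEND 50: p_5 = 50·4117973 + 228512 = 206127162, q_5 = 50·818920 + 45443 = 40991443 → 206127162/40991443
APPEND 49: p_6 = 49·206127162 + 4117973 = 10104348911, q_6 = 49·40991443 + 818920 = 2009399627 → 10104348911/2009399627
APPEND 35: p_7 = 35·10104348911 + 206127162 = 353858339047, q_7 = 35·2009399627 + 40991443 = 70369978388 → 353858339047/70369978388
APPEND 33: p_8 = 33·353858339047 + 10104348911 = 11687429537462, q_8 = 33·70369978388 + 2009399627 = 2324218686431 → 11687429537462/2324218686431
APPEND 47: p_9 = 47·11687429537462 + 353858339047 = 549663046599761, q_9 = 47·2324218686431 + 70369978388 = 109308648240645 → 549663046599761/109308648240645
APPEND 46: p_10 = 46·549663046599761 + 11687429537462 = 25296187573126468, q_10 = 46·109308648240645 + 2324218686431 = 5030522037756101 → 25296187573126468/5030522037756101
APPEND 46: p_11 = 46·25296187573126468 + 549663046599761 = 1164174291410417289, q_11 = 46·5030522037756101 + 109308648240645 = 231513322385021291 → 1164174291410417289/231513322385021291
APPEND 8: p_12 = 8·1164174291410417289 + 25296187573126468 = 9338690518856464780, q_12 = 8·231513322385021291 + 5030522037756101 = 1857137101117926429 → 9338690518856464780/1857137101117926429

5/1
4757/946
228512/45443
4117973/818920
10104348911/2009399627
353858339047/70369978388
25296187573126468/5030522037756101
1164174291410417289/231513322385021291
9338690518856464780/1857137101117926429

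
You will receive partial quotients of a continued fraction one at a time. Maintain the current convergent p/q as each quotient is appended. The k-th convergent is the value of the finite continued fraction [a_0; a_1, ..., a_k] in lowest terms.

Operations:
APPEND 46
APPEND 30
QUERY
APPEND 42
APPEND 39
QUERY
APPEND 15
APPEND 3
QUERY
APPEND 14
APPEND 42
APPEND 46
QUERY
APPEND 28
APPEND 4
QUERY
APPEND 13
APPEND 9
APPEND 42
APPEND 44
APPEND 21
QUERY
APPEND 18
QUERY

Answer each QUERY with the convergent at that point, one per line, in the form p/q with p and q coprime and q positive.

1381/30
2265253/49209
104375782/2267397
2895211915975/62893850344
327410574037191/7112471294732
1534153806733727634629/33327038823303233904
27687744528624277225576/601471985914980917645

APPEND 46: p_0 = 46·1 + 0 = 46, q_0 = 46·0 + 1 = 1 → 46/1
APPEND 30: p_1 = 30·46 + 1 = 1381, q_1 = 30·1 + 0 = 30 → 1381/30
APPEND 42: p_2 = 42·1381 + 46 = 58048, q_2 = 42·30 + 1 = 1261 → 58048/1261
APPEND 39: p_3 = 39·58048 + 1381 = 2265253, q_3 = 39·1261 + 30 = 49209 → 2265253/49209
APPEND 15: p_4 = 15·2265253 + 58048 = 34036843, q_4 = 15·49209 + 1261 = 739396 → 34036843/739396
APPEND 3: p_5 = 3·34036843 + 2265253 = 104375782, q_5 = 3·739396 + 49209 = 2267397 → 104375782/2267397
APPEND 14: p_6 = 14·104375782 + 34036843 = 1495297791, q_6 = 14·2267397 + 739396 = 32482954 → 1495297791/32482954
APPEND 42: p_7 = 42·1495297791 + 104375782 = 62906883004, q_7 = 42·32482954 + 2267397 = 1366551465 → 62906883004/1366551465
APPEND 46: p_8 = 46·62906883004 + 1495297791 = 2895211915975, q_8 = 46·1366551465 + 32482954 = 62893850344 → 2895211915975/62893850344
APPEND 28: p_9 = 28·2895211915975 + 62906883004 = 81128840530304, q_9 = 28·62893850344 + 1366551465 = 1762394361097 → 81128840530304/1762394361097
APPEND 4: p_10 = 4·81128840530304 + 2895211915975 = 327410574037191, q_10 = 4·1762394361097 + 62893850344 = 7112471294732 → 327410574037191/7112471294732
APPEND 13: p_11 = 13·327410574037191 + 81128840530304 = 4337466303013787, q_11 = 13·7112471294732 + 1762394361097 = 94224521192613 → 4337466303013787/94224521192613
APPEND 9: p_12 = 9·4337466303013787 + 327410574037191 = 39364607301161274, q_12 = 9·94224521192613 + 7112471294732 = 855133162028249 → 39364607301161274/855133162028249
APPEND 42: p_13 = 42·39364607301161274 + 4337466303013787 = 1657650972951787295, q_13 = 42·855133162028249 + 94224521192613 = 36009817326379071 → 1657650972951787295/36009817326379071
APPEND 44: p_14 = 44·1657650972951787295 + 39364607301161274 = 72976007417179802254, q_14 = 44·36009817326379071 + 855133162028249 = 1585287095522707373 → 72976007417179802254/1585287095522707373
APPEND 21: p_15 = 21·72976007417179802254 + 1657650972951787295 = 1534153806733727634629, q_15 = 21·1585287095522707373 + 36009817326379071 = 33327038823303233904 → 1534153806733727634629/33327038823303233904
APPEND 18: p_16 = 18·1534153806733727634629 + 72976007417179802254 = 27687744528624277225576, q_16 = 18·33327038823303233904 + 1585287095522707373 = 601471985914980917645 → 27687744528624277225576/601471985914980917645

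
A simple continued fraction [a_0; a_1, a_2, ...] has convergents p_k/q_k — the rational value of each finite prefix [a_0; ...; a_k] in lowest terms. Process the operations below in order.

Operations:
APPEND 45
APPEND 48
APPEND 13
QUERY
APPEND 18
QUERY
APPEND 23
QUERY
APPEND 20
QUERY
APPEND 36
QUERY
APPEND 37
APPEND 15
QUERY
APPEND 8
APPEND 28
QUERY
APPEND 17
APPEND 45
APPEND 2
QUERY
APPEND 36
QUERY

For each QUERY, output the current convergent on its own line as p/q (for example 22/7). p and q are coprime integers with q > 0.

28138/625
508645/11298
11726973/260479
235048105/5220878
8473458753/188212087
4714768788243/104724233542
1069608061969723/23758086453666
1660283791193940737/36878149343944037
60591247694100430300/1345850084937632973

APPEND 45: p_0 = 45·1 + 0 = 45, q_0 = 45·0 + 1 = 1 → 45/1
APPEND 48: p_1 = 48·45 + 1 = 2161, q_1 = 48·1 + 0 = 48 → 2161/48
APPEND 13: p_2 = 13·2161 + 45 = 28138, q_2 = 13·48 + 1 = 625 → 28138/625
APPEND 18: p_3 = 18·28138 + 2161 = 508645, q_3 = 18·625 + 48 = 11298 → 508645/11298
APPEND 23: p_4 = 23·508645 + 28138 = 11726973, q_4 = 23·11298 + 625 = 260479 → 11726973/260479
APPEND 20: p_5 = 20·11726973 + 508645 = 235048105, q_5 = 20·260479 + 11298 = 5220878 → 235048105/5220878
APPEND 36: p_6 = 36·235048105 + 11726973 = 8473458753, q_6 = 36·5220878 + 260479 = 188212087 → 8473458753/188212087
APPEND 37: p_7 = 37·8473458753 + 235048105 = 313753021966, q_7 = 37·188212087 + 5220878 = 6969068097 → 313753021966/6969068097
APPEND 15: p_8 = 15·313753021966 + 8473458753 = 4714768788243, q_8 = 15·6969068097 + 188212087 = 104724233542 → 4714768788243/104724233542
APPEND 8: p_9 = 8·4714768788243 + 313753021966 = 38031903327910, q_9 = 8·104724233542 + 6969068097 = 844762936433 → 38031903327910/844762936433
APPEND 28: p_10 = 28·38031903327910 + 4714768788243 = 1069608061969723, q_10 = 28·844762936433 + 104724233542 = 23758086453666 → 1069608061969723/23758086453666
APPEND 17: p_11 = 17·1069608061969723 + 38031903327910 = 18221368956813201, q_11 = 17·23758086453666 + 844762936433 = 404732232648755 → 18221368956813201/404732232648755
APPEND 45: p_12 = 45·18221368956813201 + 1069608061969723 = 821031211118563768, q_12 = 45·404732232648755 + 23758086453666 = 18236708555647641 → 821031211118563768/18236708555647641
APPEND 2: p_13 = 2·821031211118563768 + 18221368956813201 = 1660283791193940737, q_13 = 2·18236708555647641 + 404732232648755 = 36878149343944037 → 1660283791193940737/36878149343944037
APPEND 36: p_14 = 36·1660283791193940737 + 821031211118563768 = 60591247694100430300, q_14 = 36·36878149343944037 + 18236708555647641 = 1345850084937632973 → 60591247694100430300/1345850084937632973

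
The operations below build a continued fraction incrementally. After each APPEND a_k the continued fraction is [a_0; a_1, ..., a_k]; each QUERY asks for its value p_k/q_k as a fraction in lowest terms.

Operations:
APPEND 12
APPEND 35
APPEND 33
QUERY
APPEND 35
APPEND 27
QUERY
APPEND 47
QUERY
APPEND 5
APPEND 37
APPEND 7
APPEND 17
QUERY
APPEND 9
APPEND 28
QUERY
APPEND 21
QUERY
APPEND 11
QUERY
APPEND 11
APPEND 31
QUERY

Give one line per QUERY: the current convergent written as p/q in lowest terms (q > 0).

APPEND 12: p_0 = 12·1 + 0 = 12, q_0 = 12·0 + 1 = 1 → 12/1
APPEND 35: p_1 = 35·12 + 1 = 421, q_1 = 35·1 + 0 = 35 → 421/35
APPEND 33: p_2 = 33·421 + 12 = 13905, q_2 = 33·35 + 1 = 1156 → 13905/1156
APPEND 35: p_3 = 35·13905 + 421 = 487096, q_3 = 35·1156 + 35 = 40495 → 487096/40495
APPEND 27: p_4 = 27·487096 + 13905 = 13165497, q_4 = 27·40495 + 1156 = 1094521 → 13165497/1094521
APPEND 47: p_5 = 47·13165497 + 487096 = 619265455, q_5 = 47·1094521 + 40495 = 51482982 → 619265455/51482982
APPEND 5: p_6 = 5·619265455 + 13165497 = 3109492772, q_6 = 5·51482982 + 1094521 = 258509431 → 3109492772/258509431
APPEND 37: p_7 = 37·3109492772 + 619265455 = 115670498019, q_7 = 37·258509431 + 51482982 = 9616331929 → 115670498019/9616331929
APPEND 7: p_8 = 7·115670498019 + 3109492772 = 812802978905, q_8 = 7·9616331929 + 258509431 = 67572832934 → 812802978905/67572832934
APPEND 17: p_9 = 17·812802978905 + 115670498019 = 13933321139404, q_9 = 17·67572832934 + 9616331929 = 1158354491807 → 13933321139404/1158354491807
APPEND 9: p_10 = 9·13933321139404 + 812802978905 = 126212693233541, q_10 = 9·1158354491807 + 67572832934 = 10492763259197 → 126212693233541/10492763259197
APPEND 28: p_11 = 28·126212693233541 + 13933321139404 = 3547888731678552, q_11 = 28·10492763259197 + 1158354491807 = 294955725749323 → 3547888731678552/294955725749323
APPEND 21: p_12 = 21·3547888731678552 + 126212693233541 = 74631876058483133, q_12 = 21·294955725749323 + 10492763259197 = 6204563003994980 → 74631876058483133/6204563003994980
APPEND 11: p_13 = 11·74631876058483133 + 3547888731678552 = 824498525374993015, q_13 = 11·6204563003994980 + 294955725749323 = 68545148769694103 → 824498525374993015/68545148769694103
APPEND 11: p_14 = 11·824498525374993015 + 74631876058483133 = 9144115655183406298, q_14 = 11·68545148769694103 + 6204563003994980 = 760201199470630113 → 9144115655183406298/760201199470630113
APPEND 31: p_15 = 31·9144115655183406298 + 824498525374993015 = 284292083836060588253, q_15 = 31·760201199470630113 + 68545148769694103 = 23634782332359227606 → 284292083836060588253/23634782332359227606

13905/1156
13165497/1094521
619265455/51482982
13933321139404/1158354491807
3547888731678552/294955725749323
74631876058483133/6204563003994980
824498525374993015/68545148769694103
284292083836060588253/23634782332359227606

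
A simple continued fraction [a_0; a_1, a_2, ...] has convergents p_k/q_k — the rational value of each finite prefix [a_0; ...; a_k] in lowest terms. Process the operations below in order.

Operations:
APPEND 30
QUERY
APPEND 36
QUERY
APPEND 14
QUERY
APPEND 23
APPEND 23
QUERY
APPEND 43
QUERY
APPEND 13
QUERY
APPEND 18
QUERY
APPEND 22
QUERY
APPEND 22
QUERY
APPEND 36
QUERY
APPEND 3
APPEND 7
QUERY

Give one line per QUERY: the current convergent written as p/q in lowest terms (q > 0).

APPEND 30: p_0 = 30·1 + 0 = 30, q_0 = 30·0 + 1 = 1 → 30/1
APPEND 36: p_1 = 36·30 + 1 = 1081, q_1 = 36·1 + 0 = 36 → 1081/36
APPEND 14: p_2 = 14·1081 + 30 = 15164, q_2 = 14·36 + 1 = 505 → 15164/505
APPEND 23: p_3 = 23·15164 + 1081 = 349853, q_3 = 23·505 + 36 = 11651 → 349853/11651
APPEND 23: p_4 = 23·349853 + 15164 = 8061783, q_4 = 23·11651 + 505 = 268478 → 8061783/268478
APPEND 43: p_5 = 43·8061783 + 349853 = 347006522, q_5 = 43·268478 + 11651 = 11556205 → 347006522/11556205
APPEND 13: p_6 = 13·347006522 + 8061783 = 4519146569, q_6 = 13·11556205 + 268478 = 150499143 → 4519146569/150499143
APPEND 18: p_7 = 18·4519146569 + 347006522 = 81691644764, q_7 = 18·150499143 + 11556205 = 2720540779 → 81691644764/2720540779
APPEND 22: p_8 = 22·81691644764 + 4519146569 = 1801735331377, q_8 = 22·2720540779 + 150499143 = 60002396281 → 1801735331377/60002396281
APPEND 22: p_9 = 22·1801735331377 + 81691644764 = 39719868935058, q_9 = 22·60002396281 + 2720540779 = 1322773258961 → 39719868935058/1322773258961
APPEND 36: p_10 = 36·39719868935058 + 1801735331377 = 1431717016993465, q_10 = 36·1322773258961 + 60002396281 = 47679839718877 → 1431717016993465/47679839718877
APPEND 3: p_11 = 3·1431717016993465 + 39719868935058 = 4334870919915453, q_11 = 3·47679839718877 + 1322773258961 = 144362292415592 → 4334870919915453/144362292415592
APPEND 7: p_12 = 7·4334870919915453 + 1431717016993465 = 31775813456401636, q_12 = 7·144362292415592 + 47679839718877 = 1058215886628021 → 31775813456401636/1058215886628021

30/1
1081/36
15164/505
8061783/268478
347006522/11556205
4519146569/150499143
81691644764/2720540779
1801735331377/60002396281
39719868935058/1322773258961
1431717016993465/47679839718877
31775813456401636/1058215886628021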